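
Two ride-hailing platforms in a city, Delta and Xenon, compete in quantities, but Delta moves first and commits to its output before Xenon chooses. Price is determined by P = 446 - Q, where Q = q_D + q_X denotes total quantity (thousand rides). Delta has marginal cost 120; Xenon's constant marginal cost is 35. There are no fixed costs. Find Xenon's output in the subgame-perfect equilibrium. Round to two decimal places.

145.25

The follower Xenon best-responds to any q_D: π_X = (446 - Q)q_X - 35q_X.
∂π_X/∂q_X = 411 - q_D - 2q_X = 0 gives the reaction function q_X = (411 - q_D)/2.
Delta substitutes q_X(q_D) into its own profit: π_D = q_D(446 - q_D - (411 - q_D)/2) - 120q_D = (481/2 - (1/2)q_D)q_D - 120q_D.
Maximising: ∂π_D/∂q_D = 241/2 - q_D = 0, giving q_D = 241/2.
Then q_X = (411 - 241/2)/2 = 581/4.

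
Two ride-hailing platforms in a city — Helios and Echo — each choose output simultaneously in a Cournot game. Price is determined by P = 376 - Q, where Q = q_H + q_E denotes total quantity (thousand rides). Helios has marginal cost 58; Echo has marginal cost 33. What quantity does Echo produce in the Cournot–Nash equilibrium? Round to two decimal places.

Helios's profit: π_H = (376 - Q)q_H - (58q_H). Setting ∂π_H/∂q_H = 0: 318 - 2q_H - (q_E) = 0.
Echo's profit: π_E = (376 - Q)q_E - (33q_E). Setting ∂π_E/∂q_E = 0: 343 - 2q_E - (q_H) = 0.
Best responses: q_H = (318 - q_E)/2, q_E = (343 - q_H)/2.
Substituting one into the other gives q_H = 293/3 and q_E = 368/3.

122.67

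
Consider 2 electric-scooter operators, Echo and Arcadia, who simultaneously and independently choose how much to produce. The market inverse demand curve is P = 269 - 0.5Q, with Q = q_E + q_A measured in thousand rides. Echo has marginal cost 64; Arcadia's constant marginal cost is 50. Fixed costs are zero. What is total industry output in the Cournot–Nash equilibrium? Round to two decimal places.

282.67

Echo's profit: π_E = (269 - 0.5Q)q_E - (64q_E). Setting ∂π_E/∂q_E = 0: 205 - q_E - (1/2)(q_A) = 0.
Arcadia's first-order condition: 219 - q_A - (1/2)(q_E) = 0.
Rearranging gives the reaction functions q_E = (205 - (1/2)q_A) and q_A = (219 - (1/2)q_E).
Solving the pair: q_E = 382/3, q_A = 466/3.
Total output Q = 382/3 + 466/3 = 848/3.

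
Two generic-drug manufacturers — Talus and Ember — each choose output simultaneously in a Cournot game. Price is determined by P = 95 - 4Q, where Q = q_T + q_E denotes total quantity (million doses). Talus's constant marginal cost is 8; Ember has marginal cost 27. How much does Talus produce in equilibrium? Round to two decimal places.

Talus's profit: π_T = (95 - 4Q)q_T - (8q_T). Setting ∂π_T/∂q_T = 0: 87 - 8q_T - 4(q_E) = 0.
Ember's profit: π_E = (95 - 4Q)q_E - (27q_E). Setting ∂π_E/∂q_E = 0: 68 - 8q_E - 4(q_T) = 0.
Best responses: q_T = (87 - 4q_E)/8, q_E = (68 - 4q_T)/8.
Solving the pair: q_T = 53/6, q_E = 49/12.

8.83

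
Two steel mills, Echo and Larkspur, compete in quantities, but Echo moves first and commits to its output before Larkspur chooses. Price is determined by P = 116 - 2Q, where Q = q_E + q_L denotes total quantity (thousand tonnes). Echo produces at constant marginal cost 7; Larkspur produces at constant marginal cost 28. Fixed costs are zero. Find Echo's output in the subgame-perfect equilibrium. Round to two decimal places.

The follower Larkspur best-responds to any q_E: π_L = (116 - 2Q)q_L - 28q_L.
Setting the follower's marginal profit to zero, 88 - 2q_E - 4q_L = 0, i.e. q_L = (88 - 2q_E)/4.
The leader anticipates this reaction. Substituting into P = 116 - 2Q gives P = 72 - q_E, so π_E = (72 - q_E)q_E - 7q_E.
The leader's first-order condition 65 - 2q_E = 0 yields q_E = 65/2.
Then q_L = (88 - 2·(65/2))/4 = 23/4.

32.50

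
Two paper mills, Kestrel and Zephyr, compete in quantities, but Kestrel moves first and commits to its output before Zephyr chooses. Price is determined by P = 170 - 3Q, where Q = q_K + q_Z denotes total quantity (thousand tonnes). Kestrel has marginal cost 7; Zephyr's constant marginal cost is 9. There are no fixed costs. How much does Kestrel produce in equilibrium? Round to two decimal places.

The follower Zephyr best-responds to any q_K: π_Z = (170 - 3Q)q_Z - 9q_Z.
Setting the follower's marginal profit to zero, 161 - 3q_K - 6q_Z = 0, i.e. q_Z = (161 - 3q_K)/6.
The leader anticipates this reaction. Substituting into P = 170 - 3Q gives P = 179/2 - (3/2)q_K, so π_K = (179/2 - (3/2)q_K)q_K - 7q_K.
Leader FOC: 165/2 - 3q_K = 0, so q_K = 55/2.
Then q_Z = (161 - 3·(55/2))/6 = 157/12.

27.50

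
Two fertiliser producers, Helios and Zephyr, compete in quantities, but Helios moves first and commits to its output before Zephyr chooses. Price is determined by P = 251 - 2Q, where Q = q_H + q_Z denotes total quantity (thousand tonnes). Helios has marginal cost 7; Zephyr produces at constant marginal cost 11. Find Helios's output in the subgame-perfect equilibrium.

62

The follower Zephyr best-responds to any q_H: π_Z = (251 - 2Q)q_Z - 11q_Z.
Follower FOC: 240 - 2q_H - 4q_Z = 0, so q_Z(q_H) = (240 - 2q_H)/4.
Helios substitutes q_Z(q_H) into its own profit: π_H = q_H(251 - 2q_H - (240 - 2q_H)/2) - 7q_H = (131 - q_H)q_H - 7q_H.
Maximising: ∂π_H/∂q_H = 124 - 2q_H = 0, giving q_H = 62.
Then q_Z = (240 - 2·62)/4 = 29.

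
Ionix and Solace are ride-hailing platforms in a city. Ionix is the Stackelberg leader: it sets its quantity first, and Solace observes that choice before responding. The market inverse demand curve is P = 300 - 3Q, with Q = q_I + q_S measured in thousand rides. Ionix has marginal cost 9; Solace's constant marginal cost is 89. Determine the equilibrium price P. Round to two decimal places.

The follower Solace best-responds to any q_I: π_S = (300 - 3Q)q_S - 89q_S.
Follower FOC: 211 - 3q_I - 6q_S = 0, so q_S(q_I) = (211 - 3q_I)/6.
The leader anticipates this reaction. Substituting into P = 300 - 3Q gives P = 389/2 - (3/2)q_I, so π_I = (389/2 - (3/2)q_I)q_I - 9q_I.
Leader FOC: 371/2 - 3q_I = 0, so q_I = 371/6.
Then q_S = (211 - 3·(371/6))/6 = 17/4.
Total output Q = 793/12, so price P = 300 - 3·(793/12) = 407/4.

101.75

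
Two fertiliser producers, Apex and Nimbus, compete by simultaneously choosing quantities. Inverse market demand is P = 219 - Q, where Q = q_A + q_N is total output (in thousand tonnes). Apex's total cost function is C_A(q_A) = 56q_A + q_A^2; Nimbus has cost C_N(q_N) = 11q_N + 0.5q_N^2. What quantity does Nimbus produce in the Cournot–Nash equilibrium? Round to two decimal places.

Apex's profit: π_A = (219 - Q)q_A - (56q_A + q_A²). Setting ∂π_A/∂q_A = 0: 163 - 4q_A - (q_N) = 0.
Nimbus's first-order condition: 208 - 3q_N - (q_A) = 0.
Best responses: q_A = (163 - q_N)/4, q_N = (208 - q_A)/3.
Substituting one into the other gives q_A = 281/11 and q_N = 669/11.

60.82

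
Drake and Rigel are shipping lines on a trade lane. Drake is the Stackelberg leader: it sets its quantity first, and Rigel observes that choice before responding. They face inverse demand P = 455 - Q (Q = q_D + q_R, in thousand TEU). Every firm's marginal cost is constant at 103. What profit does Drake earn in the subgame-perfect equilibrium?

Solve by backward induction. Given q_D, the follower Rigel maximises π_R = (455 - q_D - q_R)q_R - 103q_R.
Follower FOC: 352 - q_D - 2q_R = 0, so q_R(q_D) = (352 - q_D)/2.
Drake substitutes q_R(q_D) into its own profit: π_D = q_D(455 - q_D - (352 - q_D)/2) - 103q_D = (279 - (1/2)q_D)q_D - 103q_D.
Maximising: ∂π_D/∂q_D = 176 - q_D = 0, giving q_D = 176.
Then q_R = (352 - 176)/2 = 88.
Price P = 455 - 264 = 191.
Drake's profit: (191 - 103)·176 = 15488.

15488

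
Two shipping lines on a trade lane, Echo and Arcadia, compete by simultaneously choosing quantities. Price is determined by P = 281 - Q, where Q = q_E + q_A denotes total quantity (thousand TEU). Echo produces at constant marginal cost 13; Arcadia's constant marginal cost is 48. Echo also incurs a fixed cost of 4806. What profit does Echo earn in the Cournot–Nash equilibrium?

5395

Echo's profit: π_E = (281 - Q)q_E - (13q_E). Setting ∂π_E/∂q_E = 0: 268 - 2q_E - (q_A) = 0.
Arcadia's profit: π_A = (281 - Q)q_A - (48q_A). Setting ∂π_A/∂q_A = 0: 233 - 2q_A - (q_E) = 0.
Rearranging gives the reaction functions q_E = (268 - q_A)/2 and q_A = (233 - q_E)/2.
Substituting one into the other gives q_E = 101 and q_A = 66.
Price P = 281 - 167 = 114.
Echo's profit: (114 - 13)·101 - 4806 = 5395.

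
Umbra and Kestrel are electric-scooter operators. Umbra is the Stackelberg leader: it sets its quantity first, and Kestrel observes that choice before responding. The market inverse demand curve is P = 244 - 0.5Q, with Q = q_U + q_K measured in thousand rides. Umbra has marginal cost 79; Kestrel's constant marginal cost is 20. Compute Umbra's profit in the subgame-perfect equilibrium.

Solve by backward induction. Given q_U, the follower Kestrel maximises π_K = (244 - (1/2)q_U - (1/2)q_K)q_K - 20q_K.
∂π_K/∂q_K = 224 - (1/2)q_U - q_K = 0 gives the reaction function q_K = (224 - (1/2)q_U).
The leader anticipates this reaction. Substituting into P = 244 - 0.5Q gives P = 132 - (1/4)q_U, so π_U = (132 - (1/4)q_U)q_U - 79q_U.
The leader's first-order condition 53 - (1/2)q_U = 0 yields q_U = 106.
Then q_K = (224 - (1/2)·106) = 171.
Price P = 244 - (1/2)·277 = 211/2.
Umbra's profit: (211/2 - 79)·106 = 2809.

2809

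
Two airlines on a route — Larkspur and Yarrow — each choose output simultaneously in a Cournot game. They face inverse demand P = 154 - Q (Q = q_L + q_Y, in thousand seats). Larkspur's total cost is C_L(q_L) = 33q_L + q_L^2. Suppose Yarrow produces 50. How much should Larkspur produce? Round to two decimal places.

With the rival's output fixed at 50, Larkspur's profit is π_L = (154 - 50 - q_L)q_L - (33q_L + q_L²) = (104 - q_L)q_L - (33q_L + q_L²).
∂π_L/∂q_L = 71 - 4q_L = 0, so q_L = 71/4.

17.75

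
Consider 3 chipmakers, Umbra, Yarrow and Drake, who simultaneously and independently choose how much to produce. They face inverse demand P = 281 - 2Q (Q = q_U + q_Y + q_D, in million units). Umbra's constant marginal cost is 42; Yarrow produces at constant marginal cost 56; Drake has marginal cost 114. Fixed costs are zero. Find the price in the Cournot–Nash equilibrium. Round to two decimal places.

Umbra's profit: π_U = (281 - 2Q)q_U - (42q_U). Setting ∂π_U/∂q_U = 0: 239 - 4q_U - 2(q_Y + q_D) = 0.
Yarrow's first-order condition: 225 - 4q_Y - 2(q_U + q_D) = 0.
Drake's first-order condition: 167 - 4q_D - 2(q_U + q_Y) = 0.
Summing all 3 equations gives 631 − 8Q = 0, hence Q = 631/8.
Back-substituting: q_U = (239 − 631/4)/2 = 325/8, q_Y = (225 − 631/4)/2 = 269/8, q_D = (167 − 631/4)/2 = 37/8.
Total output Q = 631/8, so price P = 281 - 2·(631/8) = 493/4.

123.25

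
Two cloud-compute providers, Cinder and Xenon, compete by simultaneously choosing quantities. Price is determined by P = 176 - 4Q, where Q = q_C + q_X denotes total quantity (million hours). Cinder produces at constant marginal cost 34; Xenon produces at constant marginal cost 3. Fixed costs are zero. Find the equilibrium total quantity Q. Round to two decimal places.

26.25

Cinder's profit: π_C = (176 - 4Q)q_C - (34q_C). Setting ∂π_C/∂q_C = 0: 142 - 8q_C - 4(q_X) = 0.
Xenon's profit: π_X = (176 - 4Q)q_X - (3q_X). Setting ∂π_X/∂q_X = 0: 173 - 8q_X - 4(q_C) = 0.
So q_C = (142 - 4q_X)/8 and q_X = (173 - 4q_C)/8.
Substituting one into the other gives q_C = 37/4 and q_X = 17.
Total output Q = 37/4 + 17 = 105/4.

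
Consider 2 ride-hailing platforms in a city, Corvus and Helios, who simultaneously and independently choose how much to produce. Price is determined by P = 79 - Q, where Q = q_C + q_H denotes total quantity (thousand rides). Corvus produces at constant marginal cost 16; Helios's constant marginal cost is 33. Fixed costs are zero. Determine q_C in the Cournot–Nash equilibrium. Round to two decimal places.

Corvus's profit: π_C = (79 - Q)q_C - (16q_C). Setting ∂π_C/∂q_C = 0: 63 - 2q_C - (q_H) = 0.
Helios's profit: π_H = (79 - Q)q_H - (33q_H). Setting ∂π_H/∂q_H = 0: 46 - 2q_H - (q_C) = 0.
Best responses: q_C = (63 - q_H)/2, q_H = (46 - q_C)/2.
Solving the pair: q_C = 80/3, q_H = 29/3.

26.67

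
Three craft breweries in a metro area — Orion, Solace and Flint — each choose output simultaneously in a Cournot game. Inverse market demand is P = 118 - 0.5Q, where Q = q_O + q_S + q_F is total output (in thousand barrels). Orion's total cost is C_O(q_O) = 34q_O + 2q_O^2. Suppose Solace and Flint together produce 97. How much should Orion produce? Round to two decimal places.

7.10

With rivals' combined output fixed at 97, Orion's profit is π_O = (118 - (1/2)·97 - (1/2)q_O)q_O - (34q_O + 2q_O²) = (139/2 - (1/2)q_O)q_O - (34q_O + 2q_O²).
∂π_O/∂q_O = 71/2 - 5q_O = 0, so q_O = 71/10.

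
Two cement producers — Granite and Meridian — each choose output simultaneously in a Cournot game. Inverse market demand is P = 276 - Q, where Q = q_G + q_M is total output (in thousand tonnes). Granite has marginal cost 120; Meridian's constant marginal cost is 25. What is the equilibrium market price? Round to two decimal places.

140.33

Granite's profit: π_G = (276 - Q)q_G - (120q_G). Setting ∂π_G/∂q_G = 0: 156 - 2q_G - (q_M) = 0.
Meridian's first-order condition: 251 - 2q_M - (q_G) = 0.
Rearranging gives the reaction functions q_G = (156 - q_M)/2 and q_M = (251 - q_G)/2.
Solving the pair: q_G = 61/3, q_M = 346/3.
Total output Q = 407/3, so price P = 276 - 407/3 = 421/3.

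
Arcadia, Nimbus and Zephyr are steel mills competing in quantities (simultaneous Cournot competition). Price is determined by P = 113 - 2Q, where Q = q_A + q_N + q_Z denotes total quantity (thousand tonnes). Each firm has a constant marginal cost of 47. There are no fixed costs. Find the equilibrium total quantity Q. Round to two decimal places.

A representative firm's profit is π_i = q_i(113 - 2Q) - 47q_i.
First-order condition (treating rivals' output as given): 66 - 4q_i - 2·Σ_{j≠i} q_j = 0.
By symmetry each firm produces the same amount; substituting Σ_{j≠i} q_j = 2q_i yields q_i = 66/8 = 33/4.
Total output Q = 33/4 + 33/4 + 33/4 = 99/4.

24.75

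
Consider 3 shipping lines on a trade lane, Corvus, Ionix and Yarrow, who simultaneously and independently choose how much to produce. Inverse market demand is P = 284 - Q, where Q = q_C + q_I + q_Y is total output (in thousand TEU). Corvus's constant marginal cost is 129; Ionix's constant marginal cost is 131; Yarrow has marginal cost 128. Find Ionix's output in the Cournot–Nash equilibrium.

37

Corvus's profit: π_C = (284 - Q)q_C - (129q_C). Setting ∂π_C/∂q_C = 0: 155 - 2q_C - (q_I + q_Y) = 0.
Ionix's first-order condition: 153 - 2q_I - (q_C + q_Y) = 0.
Yarrow's first-order condition: 156 - 2q_Y - (q_C + q_I) = 0.
Adding the 3 conditions: 464 − 2Q − 2Q = 0, i.e. Q = 116.
Back-substituting: q_C = (155 − 116) = 39, q_I = (153 − 116) = 37, q_Y = (156 − 116) = 40.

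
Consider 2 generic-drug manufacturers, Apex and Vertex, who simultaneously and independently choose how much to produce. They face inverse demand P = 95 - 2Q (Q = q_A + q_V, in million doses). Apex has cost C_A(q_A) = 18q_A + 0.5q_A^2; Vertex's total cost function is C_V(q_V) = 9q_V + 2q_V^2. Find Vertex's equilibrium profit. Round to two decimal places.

235.11

Apex's profit: π_A = (95 - 2Q)q_A - (18q_A + (1/2)q_A²). Setting ∂π_A/∂q_A = 0: 77 - 5q_A - 2(q_V) = 0.
Vertex's first-order condition: 86 - 8q_V - 2(q_A) = 0.
Rearranging gives the reaction functions q_A = (77 - 2q_V)/5 and q_V = (86 - 2q_A)/8.
Solving the pair: q_A = 37/3, q_V = 23/3.
Price P = 95 - 2·20 = 55.
Vertex's profit: 55·(23/3) - 9·(23/3) - 2(23/3)² = 235.1111.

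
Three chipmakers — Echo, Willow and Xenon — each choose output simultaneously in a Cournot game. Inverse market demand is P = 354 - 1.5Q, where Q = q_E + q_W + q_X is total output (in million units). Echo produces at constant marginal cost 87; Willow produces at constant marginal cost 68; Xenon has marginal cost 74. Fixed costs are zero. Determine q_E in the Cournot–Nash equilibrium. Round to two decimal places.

39.17

Echo's profit: π_E = (354 - 1.5Q)q_E - (87q_E). Setting ∂π_E/∂q_E = 0: 267 - 3q_E - (3/2)(q_W + q_X) = 0.
Willow's first-order condition: 286 - 3q_W - (3/2)(q_E + q_X) = 0.
Xenon's first-order condition: 280 - 3q_X - (3/2)(q_E + q_W) = 0.
Adding the 3 first-order conditions: 833 − 6Q = 0, so Q = 833/6.
Back-substituting: q_E = (267 − 833/4)/(3/2) = 235/6, q_W = (286 − 833/4)/(3/2) = 311/6, q_X = (280 − 833/4)/(3/2) = 287/6.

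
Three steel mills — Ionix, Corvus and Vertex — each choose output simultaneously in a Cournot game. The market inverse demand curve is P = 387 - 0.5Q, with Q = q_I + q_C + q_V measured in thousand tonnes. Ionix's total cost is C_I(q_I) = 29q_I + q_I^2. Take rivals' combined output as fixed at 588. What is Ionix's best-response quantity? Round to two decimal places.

With rivals' combined output fixed at 588, Ionix's profit is π_I = (387 - (1/2)·588 - (1/2)q_I)q_I - (29q_I + q_I²) = (93 - (1/2)q_I)q_I - (29q_I + q_I²).
∂π_I/∂q_I = 64 - 3q_I = 0, so q_I = 64/3.

21.33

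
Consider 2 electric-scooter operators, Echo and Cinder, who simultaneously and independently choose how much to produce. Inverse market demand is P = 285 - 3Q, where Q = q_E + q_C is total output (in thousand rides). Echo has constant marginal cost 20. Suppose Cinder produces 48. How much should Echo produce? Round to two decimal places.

With the rival's output fixed at 48, Echo's profit is π_E = (285 - 3·48 - 3q_E)q_E - (20q_E) = (141 - 3q_E)q_E - (20q_E).
∂π_E/∂q_E = 121 - 6q_E = 0, so q_E = 121/6.

20.17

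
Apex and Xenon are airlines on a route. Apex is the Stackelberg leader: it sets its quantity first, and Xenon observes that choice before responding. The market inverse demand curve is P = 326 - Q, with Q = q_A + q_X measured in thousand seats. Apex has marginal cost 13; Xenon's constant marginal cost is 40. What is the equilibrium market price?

Solve by backward induction. Given q_A, the follower Xenon maximises π_X = (326 - q_A - q_X)q_X - 40q_X.
∂π_X/∂q_X = 286 - q_A - 2q_X = 0 gives the reaction function q_X = (286 - q_A)/2.
Apex substitutes q_X(q_A) into its own profit: π_A = q_A(326 - q_A - (286 - q_A)/2) - 13q_A = (183 - (1/2)q_A)q_A - 13q_A.
Maximising: ∂π_A/∂q_A = 170 - q_A = 0, giving q_A = 170.
Then q_X = (286 - 170)/2 = 58.
Total output Q = 228, so price P = 326 - 228 = 98.

98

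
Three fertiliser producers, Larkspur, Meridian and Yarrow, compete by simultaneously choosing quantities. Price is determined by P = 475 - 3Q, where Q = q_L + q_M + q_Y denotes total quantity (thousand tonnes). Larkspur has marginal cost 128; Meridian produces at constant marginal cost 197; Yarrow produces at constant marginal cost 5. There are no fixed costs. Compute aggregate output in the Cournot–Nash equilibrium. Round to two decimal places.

91.25

Larkspur's profit: π_L = (475 - 3Q)q_L - (128q_L). Setting ∂π_L/∂q_L = 0: 347 - 6q_L - 3(q_M + q_Y) = 0.
Meridian's first-order condition: 278 - 6q_M - 3(q_L + q_Y) = 0.
Yarrow's profit: π_Y = (475 - 3Q)q_Y - (5q_Y). Setting ∂π_Y/∂q_Y = 0: 470 - 6q_Y - 3(q_L + q_M) = 0.
Adding the 3 conditions: 1095 − 6Q − 6Q = 0, i.e. Q = 365/4.
Back-substituting: q_L = (347 − 1095/4)/3 = 293/12, q_M = (278 − 1095/4)/3 = 17/12, q_Y = (470 − 1095/4)/3 = 785/12.
Total output Q = 293/12 + 17/12 + 785/12 = 365/4.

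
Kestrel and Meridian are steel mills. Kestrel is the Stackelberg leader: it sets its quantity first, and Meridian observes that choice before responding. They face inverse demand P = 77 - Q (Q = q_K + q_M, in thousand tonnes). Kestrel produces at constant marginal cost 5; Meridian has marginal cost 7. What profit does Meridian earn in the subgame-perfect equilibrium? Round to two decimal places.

Solve by backward induction. Given q_K, the follower Meridian maximises π_M = (77 - q_K - q_M)q_M - 7q_M.
Setting the follower's marginal profit to zero, 70 - q_K - 2q_M = 0, i.e. q_M = (70 - q_K)/2.
Kestrel substitutes q_M(q_K) into its own profit: π_K = q_K(77 - q_K - (70 - q_K)/2) - 5q_K = (42 - (1/2)q_K)q_K - 5q_K.
Leader FOC: 37 - q_K = 0, so q_K = 37.
Then q_M = (70 - 37)/2 = 33/2.
Price P = 77 - 107/2 = 47/2.
Meridian's profit: (47/2 - 7)·(33/2) = 1089/4.

272.25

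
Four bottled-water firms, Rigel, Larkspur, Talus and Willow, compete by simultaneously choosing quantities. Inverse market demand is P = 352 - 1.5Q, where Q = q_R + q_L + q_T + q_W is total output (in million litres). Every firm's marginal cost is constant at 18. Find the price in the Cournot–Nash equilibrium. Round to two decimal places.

Each firm earns π_i = (352 - 1.5Q)q_i - 18q_i.
First-order condition (treating rivals' output as given): 334 - 3q_i - (3/2)·Σ_{j≠i} q_j = 0.
With identical firms every q_j equals q_i, so Σ_{j≠i} q_j = 3q_i and 334 = (15/2)q_i, giving q_i = 668/15.
Total output Q = 178.1333, so price P = 352 - (3/2)·178.1333 = 424/5.

84.80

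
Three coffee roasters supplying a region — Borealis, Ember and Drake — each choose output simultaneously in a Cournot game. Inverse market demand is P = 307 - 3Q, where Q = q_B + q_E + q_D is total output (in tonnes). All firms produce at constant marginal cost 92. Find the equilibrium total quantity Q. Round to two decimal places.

A representative firm's profit is π_i = q_i(307 - 3Q) - 92q_i.
Setting ∂π_i/∂q_i = 0 with rivals' quantities fixed: 215 - 6q_i - 3·Σ_{j≠i} q_j = 0.
By symmetry each firm produces the same amount; substituting Σ_{j≠i} q_j = 2q_i yields q_i = 215/12.
Total output Q = 215/12 + 215/12 + 215/12 = 215/4.

53.75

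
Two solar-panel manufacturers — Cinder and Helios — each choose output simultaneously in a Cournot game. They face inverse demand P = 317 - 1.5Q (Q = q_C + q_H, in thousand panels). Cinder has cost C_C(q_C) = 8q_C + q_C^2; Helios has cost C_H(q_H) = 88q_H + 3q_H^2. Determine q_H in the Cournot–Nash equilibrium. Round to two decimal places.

Cinder's profit: π_C = (317 - 1.5Q)q_C - (8q_C + q_C²). Setting ∂π_C/∂q_C = 0: 309 - 5q_C - (3/2)(q_H) = 0.
Helios's first-order condition: 229 - 9q_H - (3/2)(q_C) = 0.
So q_C = (309 - (3/2)q_H)/5 and q_H = (229 - (3/2)q_C)/9.
Substituting one into the other gives q_C = 57.0175 and q_H = 15.9415.

15.94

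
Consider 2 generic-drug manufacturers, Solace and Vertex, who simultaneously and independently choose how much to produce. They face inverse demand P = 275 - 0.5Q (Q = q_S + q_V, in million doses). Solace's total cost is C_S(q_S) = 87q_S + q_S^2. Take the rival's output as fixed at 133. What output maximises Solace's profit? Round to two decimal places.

40.50

With the rival's output fixed at 133, Solace's profit is π_S = (275 - (1/2)·133 - (1/2)q_S)q_S - (87q_S + q_S²) = (417/2 - (1/2)q_S)q_S - (87q_S + q_S²).
∂π_S/∂q_S = 243/2 - 3q_S = 0, so q_S = 81/2.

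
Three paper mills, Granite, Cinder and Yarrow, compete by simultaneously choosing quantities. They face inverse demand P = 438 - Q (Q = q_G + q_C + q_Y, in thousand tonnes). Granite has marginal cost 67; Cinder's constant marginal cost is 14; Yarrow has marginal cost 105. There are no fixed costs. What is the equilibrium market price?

156

Granite's profit: π_G = (438 - Q)q_G - (67q_G). Setting ∂π_G/∂q_G = 0: 371 - 2q_G - (q_C + q_Y) = 0.
Cinder's first-order condition: 424 - 2q_C - (q_G + q_Y) = 0.
Yarrow's profit: π_Y = (438 - Q)q_Y - (105q_Y). Setting ∂π_Y/∂q_Y = 0: 333 - 2q_Y - (q_G + q_C) = 0.
Summing all 3 equations gives 1128 − 4Q = 0, hence Q = 282.
Back-substituting: q_G = (371 − 282) = 89, q_C = (424 − 282) = 142, q_Y = (333 − 282) = 51.
Total output Q = 282, so price P = 438 - 282 = 156.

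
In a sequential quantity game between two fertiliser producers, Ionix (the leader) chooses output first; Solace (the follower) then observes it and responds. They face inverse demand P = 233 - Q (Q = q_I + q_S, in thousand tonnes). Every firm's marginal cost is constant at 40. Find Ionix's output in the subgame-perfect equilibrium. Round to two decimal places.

96.50

The follower Solace best-responds to any q_I: π_S = (233 - Q)q_S - 40q_S.
Setting the follower's marginal profit to zero, 193 - q_I - 2q_S = 0, i.e. q_S = (193 - q_I)/2.
Ionix substitutes q_S(q_I) into its own profit: π_I = q_I(233 - q_I - (193 - q_I)/2) - 40q_I = (273/2 - (1/2)q_I)q_I - 40q_I.
Maximising: ∂π_I/∂q_I = 193/2 - q_I = 0, giving q_I = 193/2.
Then q_S = (193 - 193/2)/2 = 193/4.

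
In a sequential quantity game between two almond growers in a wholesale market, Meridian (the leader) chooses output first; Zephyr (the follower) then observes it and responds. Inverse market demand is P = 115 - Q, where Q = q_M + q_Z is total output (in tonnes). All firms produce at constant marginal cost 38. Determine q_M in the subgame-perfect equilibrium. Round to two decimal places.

38.50

Solve by backward induction. Given q_M, the follower Zephyr maximises π_Z = (115 - q_M - q_Z)q_Z - 38q_Z.
Setting the follower's marginal profit to zero, 77 - q_M - 2q_Z = 0, i.e. q_Z = (77 - q_M)/2.
Meridian substitutes q_Z(q_M) into its own profit: π_M = q_M(115 - q_M - (77 - q_M)/2) - 38q_M = (153/2 - (1/2)q_M)q_M - 38q_M.
The leader's first-order condition 77/2 - q_M = 0 yields q_M = 77/2.
Then q_Z = (77 - 77/2)/2 = 77/4.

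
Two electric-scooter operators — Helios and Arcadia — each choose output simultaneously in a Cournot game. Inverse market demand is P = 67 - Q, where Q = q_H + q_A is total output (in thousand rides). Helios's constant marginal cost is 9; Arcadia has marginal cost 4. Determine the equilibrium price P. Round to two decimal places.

26.67

Helios's profit: π_H = (67 - Q)q_H - (9q_H). Setting ∂π_H/∂q_H = 0: 58 - 2q_H - (q_A) = 0.
Arcadia's profit: π_A = (67 - Q)q_A - (4q_A). Setting ∂π_A/∂q_A = 0: 63 - 2q_A - (q_H) = 0.
Best responses: q_H = (58 - q_A)/2, q_A = (63 - q_H)/2.
Solving the pair: q_H = 53/3, q_A = 68/3.
Total output Q = 121/3, so price P = 67 - 121/3 = 80/3.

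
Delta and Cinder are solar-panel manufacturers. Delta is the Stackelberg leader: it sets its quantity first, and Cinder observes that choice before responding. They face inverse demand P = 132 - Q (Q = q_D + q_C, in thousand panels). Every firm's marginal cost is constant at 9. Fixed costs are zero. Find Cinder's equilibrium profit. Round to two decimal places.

945.56

The follower Cinder best-responds to any q_D: π_C = (132 - Q)q_C - 9q_C.
Setting the follower's marginal profit to zero, 123 - q_D - 2q_C = 0, i.e. q_C = (123 - q_D)/2.
Delta substitutes q_C(q_D) into its own profit: π_D = q_D(132 - q_D - (123 - q_D)/2) - 9q_D = (141/2 - (1/2)q_D)q_D - 9q_D.
Maximising: ∂π_D/∂q_D = 123/2 - q_D = 0, giving q_D = 123/2.
Then q_C = (123 - 123/2)/2 = 123/4.
Price P = 132 - 369/4 = 159/4.
Cinder's profit: (159/4 - 9)·(123/4) = 945.5625.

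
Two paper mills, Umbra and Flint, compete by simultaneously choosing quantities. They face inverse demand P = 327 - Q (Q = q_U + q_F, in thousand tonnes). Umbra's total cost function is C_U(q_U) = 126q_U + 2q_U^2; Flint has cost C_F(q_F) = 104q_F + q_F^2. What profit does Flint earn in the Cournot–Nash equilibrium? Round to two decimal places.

Umbra's profit: π_U = (327 - Q)q_U - (126q_U + 2q_U²). Setting ∂π_U/∂q_U = 0: 201 - 6q_U - (q_F) = 0.
Flint's profit: π_F = (327 - Q)q_F - (104q_F + q_F²). Setting ∂π_F/∂q_F = 0: 223 - 4q_F - (q_U) = 0.
Best responses: q_U = (201 - q_F)/6, q_F = (223 - q_U)/4.
Solving the pair: q_U = 581/23, q_F = 1137/23.
Price P = 327 - 1718/23 = 252.3043.
Flint's profit: 252.3043·(1137/23) - 104·(1137/23) - (1137/23)² = 4887.5955.

4887.60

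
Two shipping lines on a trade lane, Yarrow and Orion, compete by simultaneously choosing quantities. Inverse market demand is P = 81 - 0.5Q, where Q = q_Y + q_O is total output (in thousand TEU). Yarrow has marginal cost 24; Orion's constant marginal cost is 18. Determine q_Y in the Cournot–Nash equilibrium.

Yarrow's profit: π_Y = (81 - 0.5Q)q_Y - (24q_Y). Setting ∂π_Y/∂q_Y = 0: 57 - q_Y - (1/2)(q_O) = 0.
Orion's profit: π_O = (81 - 0.5Q)q_O - (18q_O). Setting ∂π_O/∂q_O = 0: 63 - q_O - (1/2)(q_Y) = 0.
Best responses: q_Y = (57 - (1/2)q_O), q_O = (63 - (1/2)q_Y).
Solving the pair: q_Y = 34, q_O = 46.

34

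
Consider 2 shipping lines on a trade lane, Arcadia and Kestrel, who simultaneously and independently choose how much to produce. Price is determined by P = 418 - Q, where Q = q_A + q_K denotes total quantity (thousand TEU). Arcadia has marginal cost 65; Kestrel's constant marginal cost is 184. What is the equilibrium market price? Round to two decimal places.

222.33

Arcadia's profit: π_A = (418 - Q)q_A - (65q_A). Setting ∂π_A/∂q_A = 0: 353 - 2q_A - (q_K) = 0.
Kestrel's profit: π_K = (418 - Q)q_K - (184q_K). Setting ∂π_K/∂q_K = 0: 234 - 2q_K - (q_A) = 0.
So q_A = (353 - q_K)/2 and q_K = (234 - q_A)/2.
Substituting one into the other gives q_A = 472/3 and q_K = 115/3.
Total output Q = 587/3, so price P = 418 - 587/3 = 667/3.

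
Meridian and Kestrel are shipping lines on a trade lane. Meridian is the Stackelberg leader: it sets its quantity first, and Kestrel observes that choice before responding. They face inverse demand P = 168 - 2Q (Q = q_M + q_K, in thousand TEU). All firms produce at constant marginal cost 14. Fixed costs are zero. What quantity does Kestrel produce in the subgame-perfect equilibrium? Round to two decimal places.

Solve by backward induction. Given q_M, the follower Kestrel maximises π_K = (168 - 2q_M - 2q_K)q_K - 14q_K.
∂π_K/∂q_K = 154 - 2q_M - 4q_K = 0 gives the reaction function q_K = (154 - 2q_M)/4.
The leader anticipates this reaction. Substituting into P = 168 - 2Q gives P = 91 - q_M, so π_M = (91 - q_M)q_M - 14q_M.
Maximising: ∂π_M/∂q_M = 77 - 2q_M = 0, giving q_M = 77/2.
Then q_K = (154 - 2·(77/2))/4 = 77/4.

19.25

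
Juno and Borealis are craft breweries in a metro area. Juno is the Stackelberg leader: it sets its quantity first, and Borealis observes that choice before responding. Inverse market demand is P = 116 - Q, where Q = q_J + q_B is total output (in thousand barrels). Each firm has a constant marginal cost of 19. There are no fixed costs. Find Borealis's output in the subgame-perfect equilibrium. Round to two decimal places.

24.25

The follower Borealis best-responds to any q_J: π_B = (116 - Q)q_B - 19q_B.
Setting the follower's marginal profit to zero, 97 - q_J - 2q_B = 0, i.e. q_B = (97 - q_J)/2.
The leader anticipates this reaction. Substituting into P = 116 - Q gives P = 135/2 - (1/2)q_J, so π_J = (135/2 - (1/2)q_J)q_J - 19q_J.
Leader FOC: 97/2 - q_J = 0, so q_J = 97/2.
Then q_B = (97 - 97/2)/2 = 97/4.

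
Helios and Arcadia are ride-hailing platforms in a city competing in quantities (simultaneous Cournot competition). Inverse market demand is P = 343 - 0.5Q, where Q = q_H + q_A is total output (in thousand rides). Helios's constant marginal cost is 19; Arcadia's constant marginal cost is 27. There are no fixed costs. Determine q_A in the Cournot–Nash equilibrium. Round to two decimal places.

Helios's profit: π_H = (343 - 0.5Q)q_H - (19q_H). Setting ∂π_H/∂q_H = 0: 324 - q_H - (1/2)(q_A) = 0.
Arcadia's first-order condition: 316 - q_A - (1/2)(q_H) = 0.
So q_H = (324 - (1/2)q_A) and q_A = (316 - (1/2)q_H).
Solving the pair: q_H = 664/3, q_A = 616/3.

205.33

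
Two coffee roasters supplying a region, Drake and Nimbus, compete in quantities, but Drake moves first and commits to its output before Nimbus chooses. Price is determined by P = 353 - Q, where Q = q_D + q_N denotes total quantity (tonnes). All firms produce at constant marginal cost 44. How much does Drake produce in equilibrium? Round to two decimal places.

The follower Nimbus best-responds to any q_D: π_N = (353 - Q)q_N - 44q_N.
∂π_N/∂q_N = 309 - q_D - 2q_N = 0 gives the reaction function q_N = (309 - q_D)/2.
Drake substitutes q_N(q_D) into its own profit: π_D = q_D(353 - q_D - (309 - q_D)/2) - 44q_D = (397/2 - (1/2)q_D)q_D - 44q_D.
The leader's first-order condition 309/2 - q_D = 0 yields q_D = 309/2.
Then q_N = (309 - 309/2)/2 = 309/4.

154.50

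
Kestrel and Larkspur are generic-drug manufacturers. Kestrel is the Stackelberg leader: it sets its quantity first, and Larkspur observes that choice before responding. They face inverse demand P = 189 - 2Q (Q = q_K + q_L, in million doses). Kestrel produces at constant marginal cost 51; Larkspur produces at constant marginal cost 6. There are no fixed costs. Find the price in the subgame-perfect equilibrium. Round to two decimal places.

74.25

Solve by backward induction. Given q_K, the follower Larkspur maximises π_L = (189 - 2q_K - 2q_L)q_L - 6q_L.
Follower FOC: 183 - 2q_K - 4q_L = 0, so q_L(q_K) = (183 - 2q_K)/4.
Kestrel substitutes q_L(q_K) into its own profit: π_K = q_K(189 - 2q_K - (183 - 2q_K)/2) - 51q_K = (195/2 - q_K)q_K - 51q_K.
Leader FOC: 93/2 - 2q_K = 0, so q_K = 93/4.
Then q_L = (183 - 2·(93/4))/4 = 273/8.
Total output Q = 459/8, so price P = 189 - 2·(459/8) = 297/4.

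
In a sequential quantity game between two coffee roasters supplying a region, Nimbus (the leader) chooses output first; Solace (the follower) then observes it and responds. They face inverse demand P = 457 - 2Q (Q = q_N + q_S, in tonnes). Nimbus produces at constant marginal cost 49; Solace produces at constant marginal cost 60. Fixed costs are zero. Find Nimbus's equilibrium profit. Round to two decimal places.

The follower Solace best-responds to any q_N: π_S = (457 - 2Q)q_S - 60q_S.
Follower FOC: 397 - 2q_N - 4q_S = 0, so q_S(q_N) = (397 - 2q_N)/4.
Nimbus substitutes q_S(q_N) into its own profit: π_N = q_N(457 - 2q_N - (397 - 2q_N)/2) - 49q_N = (517/2 - q_N)q_N - 49q_N.
Maximising: ∂π_N/∂q_N = 419/2 - 2q_N = 0, giving q_N = 419/4.
Then q_S = (397 - 2·(419/4))/4 = 375/8.
Price P = 457 - 2·(1213/8) = 615/4.
Nimbus's profit: (615/4 - 49)·(419/4) = 10972.5625.

10972.56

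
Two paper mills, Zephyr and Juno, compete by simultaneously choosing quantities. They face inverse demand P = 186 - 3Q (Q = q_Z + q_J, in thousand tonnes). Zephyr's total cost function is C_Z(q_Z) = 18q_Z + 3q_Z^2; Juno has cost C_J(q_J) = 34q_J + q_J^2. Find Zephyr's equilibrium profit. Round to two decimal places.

Zephyr's profit: π_Z = (186 - 3Q)q_Z - (18q_Z + 3q_Z²). Setting ∂π_Z/∂q_Z = 0: 168 - 12q_Z - 3(q_J) = 0.
Juno's first-order condition: 152 - 8q_J - 3(q_Z) = 0.
So q_Z = (168 - 3q_J)/12 and q_J = (152 - 3q_Z)/8.
Solving the pair: q_Z = 296/29, q_J = 440/29.
Price P = 186 - 3·(736/29) = 109.8621.
Zephyr's profit: 109.8621·(296/29) - 18·(296/29) - 3(296/29)² = 625.0844.

625.08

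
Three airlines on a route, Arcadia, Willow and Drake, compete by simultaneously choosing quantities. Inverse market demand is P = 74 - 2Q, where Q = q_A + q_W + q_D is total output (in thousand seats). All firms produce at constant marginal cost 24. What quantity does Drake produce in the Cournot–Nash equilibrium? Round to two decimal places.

6.25

A representative firm's profit is π_i = q_i(74 - 2Q) - 24q_i.
Setting ∂π_i/∂q_i = 0 with rivals' quantities fixed: 50 - 4q_i - 2·Σ_{j≠i} q_j = 0.
By symmetry each firm produces the same amount; substituting Σ_{j≠i} q_j = 2q_i yields q_i = 50/8 = 25/4.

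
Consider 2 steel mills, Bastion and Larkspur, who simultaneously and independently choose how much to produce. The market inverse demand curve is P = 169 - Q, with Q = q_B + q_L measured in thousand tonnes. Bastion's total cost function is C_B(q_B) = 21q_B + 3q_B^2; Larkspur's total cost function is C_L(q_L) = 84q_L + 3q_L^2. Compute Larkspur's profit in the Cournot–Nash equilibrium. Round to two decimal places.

285.23

Bastion's profit: π_B = (169 - Q)q_B - (21q_B + 3q_B²). Setting ∂π_B/∂q_B = 0: 148 - 8q_B - (q_L) = 0.
Larkspur's profit: π_L = (169 - Q)q_L - (84q_L + 3q_L²). Setting ∂π_L/∂q_L = 0: 85 - 8q_L - (q_B) = 0.
Rearranging gives the reaction functions q_B = (148 - q_L)/8 and q_L = (85 - q_B)/8.
Substituting one into the other gives q_B = 157/9 and q_L = 76/9.
Price P = 169 - 233/9 = 1288/9.
Larkspur's profit: (1288/9)·(76/9) - 84·(76/9) - 3(76/9)² = 285.2346.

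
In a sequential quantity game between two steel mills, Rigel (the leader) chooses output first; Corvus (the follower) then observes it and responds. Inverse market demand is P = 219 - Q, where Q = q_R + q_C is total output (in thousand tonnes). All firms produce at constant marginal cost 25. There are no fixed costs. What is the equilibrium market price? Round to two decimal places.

The follower Corvus best-responds to any q_R: π_C = (219 - Q)q_C - 25q_C.
Follower FOC: 194 - q_R - 2q_C = 0, so q_C(q_R) = (194 - q_R)/2.
Rigel substitutes q_C(q_R) into its own profit: π_R = q_R(219 - q_R - (194 - q_R)/2) - 25q_R = (122 - (1/2)q_R)q_R - 25q_R.
Leader FOC: 97 - q_R = 0, so q_R = 97.
Then q_C = (194 - 97)/2 = 97/2.
Total output Q = 291/2, so price P = 219 - 291/2 = 147/2.

73.50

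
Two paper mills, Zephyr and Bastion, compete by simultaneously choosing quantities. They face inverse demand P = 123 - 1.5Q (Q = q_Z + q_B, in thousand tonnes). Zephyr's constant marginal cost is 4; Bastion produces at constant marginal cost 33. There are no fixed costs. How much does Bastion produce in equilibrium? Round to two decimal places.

Zephyr's profit: π_Z = (123 - 1.5Q)q_Z - (4q_Z). Setting ∂π_Z/∂q_Z = 0: 119 - 3q_Z - (3/2)(q_B) = 0.
Bastion's first-order condition: 90 - 3q_B - (3/2)(q_Z) = 0.
So q_Z = (119 - (3/2)q_B)/3 and q_B = (90 - (3/2)q_Z)/3.
Solving the pair: q_Z = 296/9, q_B = 122/9.

13.56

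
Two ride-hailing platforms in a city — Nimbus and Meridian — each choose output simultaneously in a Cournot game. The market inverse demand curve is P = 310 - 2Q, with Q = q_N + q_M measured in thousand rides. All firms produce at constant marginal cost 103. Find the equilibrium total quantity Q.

Each firm earns π_i = (310 - 2Q)q_i - 103q_i.
Setting ∂π_i/∂q_i = 0 with rivals' quantities fixed: 207 - 4q_i - 2q_j = 0.
By symmetry each firm produces the same amount; substituting q_j = q_i yields q_i = 207/6 = 69/2.
Total output Q = 69/2 + 69/2 = 69.

69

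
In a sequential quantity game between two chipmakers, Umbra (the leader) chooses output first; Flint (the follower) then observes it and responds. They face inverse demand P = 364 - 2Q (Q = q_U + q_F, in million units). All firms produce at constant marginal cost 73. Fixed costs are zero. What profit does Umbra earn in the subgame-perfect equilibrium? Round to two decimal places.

Solve by backward induction. Given q_U, the follower Flint maximises π_F = (364 - 2q_U - 2q_F)q_F - 73q_F.
Setting the follower's marginal profit to zero, 291 - 2q_U - 4q_F = 0, i.e. q_F = (291 - 2q_U)/4.
The leader anticipates this reaction. Substituting into P = 364 - 2Q gives P = 437/2 - q_U, so π_U = (437/2 - q_U)q_U - 73q_U.
The leader's first-order condition 291/2 - 2q_U = 0 yields q_U = 291/4.
Then q_F = (291 - 2·(291/4))/4 = 291/8.
Price P = 364 - 2·(873/8) = 583/4.
Umbra's profit: (583/4 - 73)·(291/4) = 5292.5625.

5292.56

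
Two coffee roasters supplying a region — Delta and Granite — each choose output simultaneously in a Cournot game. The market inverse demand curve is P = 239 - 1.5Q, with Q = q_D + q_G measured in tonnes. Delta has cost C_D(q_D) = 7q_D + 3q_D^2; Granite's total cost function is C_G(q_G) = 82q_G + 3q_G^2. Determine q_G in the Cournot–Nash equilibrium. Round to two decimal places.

Delta's profit: π_D = (239 - 1.5Q)q_D - (7q_D + 3q_D²). Setting ∂π_D/∂q_D = 0: 232 - 9q_D - (3/2)(q_G) = 0.
Granite's profit: π_G = (239 - 1.5Q)q_G - (82q_G + 3q_G²). Setting ∂π_G/∂q_G = 0: 157 - 9q_G - (3/2)(q_D) = 0.
Rearranging gives the reaction functions q_D = (232 - (3/2)q_G)/9 and q_G = (157 - (3/2)q_D)/9.
Substituting one into the other gives q_D = 494/21 and q_G = 284/21.

13.52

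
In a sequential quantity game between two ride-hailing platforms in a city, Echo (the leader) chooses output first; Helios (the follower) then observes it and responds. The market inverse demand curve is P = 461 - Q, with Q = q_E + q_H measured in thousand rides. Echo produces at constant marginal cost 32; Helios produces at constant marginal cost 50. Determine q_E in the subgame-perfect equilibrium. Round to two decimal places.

223.50

The follower Helios best-responds to any q_E: π_H = (461 - Q)q_H - 50q_H.
Setting the follower's marginal profit to zero, 411 - q_E - 2q_H = 0, i.e. q_H = (411 - q_E)/2.
Echo substitutes q_H(q_E) into its own profit: π_E = q_E(461 - q_E - (411 - q_E)/2) - 32q_E = (511/2 - (1/2)q_E)q_E - 32q_E.
The leader's first-order condition 447/2 - q_E = 0 yields q_E = 447/2.
Then q_H = (411 - 447/2)/2 = 375/4.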